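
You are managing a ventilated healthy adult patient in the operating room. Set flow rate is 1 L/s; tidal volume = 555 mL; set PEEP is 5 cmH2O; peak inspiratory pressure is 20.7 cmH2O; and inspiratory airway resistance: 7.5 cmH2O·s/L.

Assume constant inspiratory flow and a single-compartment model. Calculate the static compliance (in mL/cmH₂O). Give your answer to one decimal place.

Equation of motion (constant flow): PIP = Vt/C + R·V̇ + PEEP.
Vt/C = PIP − R·V̇ − PEEP = 20.7 − 7.5×1 − 5 = 20.7 − 7.5 − 5 = 8.2 cmH2O.
C = Vt / 8.2 = 555 / 8.2 = 67.683 mL/cmH2O.

67.7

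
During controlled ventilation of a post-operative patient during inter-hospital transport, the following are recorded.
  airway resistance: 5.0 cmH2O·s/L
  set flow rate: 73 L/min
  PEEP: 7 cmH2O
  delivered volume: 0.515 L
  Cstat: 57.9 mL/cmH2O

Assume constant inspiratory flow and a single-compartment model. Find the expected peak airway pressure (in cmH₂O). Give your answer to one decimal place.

Flow: 73 L/min ÷ 60 = 1.2167 L/s.
Equation of motion (constant flow): PIP = Vt/C + R·V̇ + PEEP.
PIP = 515/57.9 + 5.0×1.2167 + 7 = 8.895 + 6.084 + 7 = 21.979 cmH2O.

22.0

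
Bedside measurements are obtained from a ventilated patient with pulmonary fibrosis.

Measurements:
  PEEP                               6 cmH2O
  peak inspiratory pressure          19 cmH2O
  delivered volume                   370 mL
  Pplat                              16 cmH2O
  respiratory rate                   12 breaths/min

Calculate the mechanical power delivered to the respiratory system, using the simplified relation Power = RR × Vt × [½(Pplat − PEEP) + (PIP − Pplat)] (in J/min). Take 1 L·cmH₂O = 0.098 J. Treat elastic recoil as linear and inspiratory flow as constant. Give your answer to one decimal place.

Per-breath work = Vt × [½(Pplat−PEEP) + (PIP−Pplat)] = 0.370 × [0.5×10.0 + 3.0] = 0.370 × 8.0 = 2.96 L·cmH2O.
Power = 12 × 2.96 = 35.52 L·cmH2O/min.
× 0.098 J/(L·cmH2O) → 3.481 J/min.

3.5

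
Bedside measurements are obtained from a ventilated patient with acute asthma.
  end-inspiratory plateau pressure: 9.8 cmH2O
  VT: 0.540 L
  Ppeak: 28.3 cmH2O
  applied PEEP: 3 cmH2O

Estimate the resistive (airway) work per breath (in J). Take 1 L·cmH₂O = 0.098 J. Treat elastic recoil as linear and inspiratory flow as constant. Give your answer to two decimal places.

0.98

With constant inspiratory flow the resistive pressure is constant at PIP − Pplat = 28.3 − 9.8 = 18.5 cmH2O, so resistive work = 18.5 × 0.540 = 9.99 L·cmH2O.
× 0.098 J/(L·cmH2O) → 0.979 J.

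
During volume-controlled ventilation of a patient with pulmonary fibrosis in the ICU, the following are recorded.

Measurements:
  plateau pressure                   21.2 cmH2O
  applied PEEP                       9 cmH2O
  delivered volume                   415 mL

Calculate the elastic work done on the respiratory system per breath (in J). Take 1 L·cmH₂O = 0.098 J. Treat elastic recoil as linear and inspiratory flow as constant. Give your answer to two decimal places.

Elastic work ≈ ½ × (Pplat − PEEP) × Vt = 0.5 × (21.2 − 9) × 0.415 L = 0.5 × 12.2 × 0.415 = 2.532 L·cmH2O.
× 0.098 J/(L·cmH2O) → 0.2481 J.

0.25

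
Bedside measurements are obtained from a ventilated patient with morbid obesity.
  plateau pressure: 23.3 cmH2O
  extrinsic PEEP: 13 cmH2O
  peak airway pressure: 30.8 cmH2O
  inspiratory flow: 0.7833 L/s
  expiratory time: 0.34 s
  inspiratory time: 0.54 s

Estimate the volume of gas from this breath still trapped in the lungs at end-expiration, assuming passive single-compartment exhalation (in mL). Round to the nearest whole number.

178

Vt = flow × Ti = 0.7833 L/s × 0.54 s × 1000 mL/L = 422.98 mL.
R = (PIP − Pplat)/V̇ = (30.8 − 23.3) / 0.7833 = 7.5/0.7833 = 9.575 cmH2O·s/L.
C = Vt/(Pplat − PEEP) = 422.98 / (23.3 − 13) = 422.98/10.3 = 41.066 mL/cmH2O.
τ = R × C = 9.575 × 0.04107 L/cmH2O = 0.3932 s.
Fraction remaining = e^(−Te/τ) = e^(−0.34/0.3932) = 0.4212.
Trapped volume = 422.98 × 0.4212 = 178.16 mL.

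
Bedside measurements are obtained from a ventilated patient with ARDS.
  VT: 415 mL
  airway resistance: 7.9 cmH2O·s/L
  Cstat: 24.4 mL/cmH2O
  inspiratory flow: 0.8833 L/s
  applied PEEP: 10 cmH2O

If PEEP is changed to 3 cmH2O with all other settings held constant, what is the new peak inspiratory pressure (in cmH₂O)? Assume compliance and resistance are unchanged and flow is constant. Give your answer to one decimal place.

27.0

PIP = Vt/C + R·V̇ + PEEP (constant-flow equation of motion).
Only the baseline term changes: ΔPIP = ΔPEEP = 3 − 10 = -7.0 cmH2O.
Original PIP = 415/24.4 + 7.9×0.8833 + 10 = 33.986 cmH2O; new PIP = 33.986 + (-7.0) = 26.986 cmH2O.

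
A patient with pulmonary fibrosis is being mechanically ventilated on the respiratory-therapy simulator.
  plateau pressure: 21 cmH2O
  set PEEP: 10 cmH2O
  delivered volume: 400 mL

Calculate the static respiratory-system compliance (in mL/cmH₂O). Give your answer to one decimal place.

Cstat = Vt / (Pplat − PEEP) = 400 / (21 − 10) = 400 / 11.0 = 36.364 mL/cmH2O.

36.4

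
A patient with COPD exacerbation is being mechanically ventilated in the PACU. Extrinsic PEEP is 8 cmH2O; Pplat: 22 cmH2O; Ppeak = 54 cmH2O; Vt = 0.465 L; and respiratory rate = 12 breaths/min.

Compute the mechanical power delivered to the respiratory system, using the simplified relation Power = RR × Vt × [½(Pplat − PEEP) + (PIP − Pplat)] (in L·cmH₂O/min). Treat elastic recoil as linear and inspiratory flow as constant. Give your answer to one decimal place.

217.6

Per-breath work = Vt × [½(Pplat−PEEP) + (PIP−Pplat)] = 0.465 × [0.5×14.0 + 32.0] = 0.465 × 39.0 = 18.135 L·cmH2O.
Power = 12 × 18.135 = 217.62 L·cmH2O/min.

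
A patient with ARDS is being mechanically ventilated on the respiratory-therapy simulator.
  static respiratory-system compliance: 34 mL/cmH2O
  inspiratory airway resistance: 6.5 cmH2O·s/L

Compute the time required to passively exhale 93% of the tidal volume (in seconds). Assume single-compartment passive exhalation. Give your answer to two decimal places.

0.59

τ = R × C = 6.5 × 34 mL/cmH2O = 6.5 × 0.034 L/cmH2O = 0.221 s.
Exhaled fraction f = 1 − e^(−t/τ) → t = −τ·ln(1 − f) = −0.221·ln(0.07) = 0.5877 s.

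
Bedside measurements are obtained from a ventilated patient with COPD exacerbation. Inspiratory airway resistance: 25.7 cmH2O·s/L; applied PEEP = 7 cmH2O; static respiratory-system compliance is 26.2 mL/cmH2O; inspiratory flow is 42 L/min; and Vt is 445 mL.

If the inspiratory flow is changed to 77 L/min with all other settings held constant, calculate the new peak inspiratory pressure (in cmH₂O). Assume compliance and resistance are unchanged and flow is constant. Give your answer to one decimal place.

Flow: 42 L/min ÷ 60 = 0.7 L/s.
New flow: 77 L/min ÷ 60 = 1.2833 L/s.
PIP = Vt/C + R·V̇ + PEEP (constant-flow equation of motion).
Only the resistive term changes: ΔPIP = R × ΔV̇ = 25.7 × (1.2833 − 0.7) = 25.7 × 0.5833 = 14.991 cmH2O.
Original PIP = 445/26.2 + 25.7×0.7 + 7 = 41.975 cmH2O; new PIP = 41.975 + (14.991) = 56.966 cmH2O.

57.0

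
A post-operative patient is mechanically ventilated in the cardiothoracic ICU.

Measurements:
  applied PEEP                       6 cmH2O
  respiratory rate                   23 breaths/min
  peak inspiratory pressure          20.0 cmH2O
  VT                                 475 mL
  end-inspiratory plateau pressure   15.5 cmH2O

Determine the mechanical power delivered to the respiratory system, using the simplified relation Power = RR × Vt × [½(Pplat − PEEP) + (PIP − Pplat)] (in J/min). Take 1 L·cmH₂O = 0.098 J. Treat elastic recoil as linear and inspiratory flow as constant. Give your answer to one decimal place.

Per-breath work = Vt × [½(Pplat−PEEP) + (PIP−Pplat)] = 0.475 × [0.5×9.5 + 4.5] = 0.475 × 9.25 = 4.394 L·cmH2O.
Power = 23 × 4.394 = 101.06 L·cmH2O/min.
× 0.098 J/(L·cmH2O) → 9.904 J/min.

9.9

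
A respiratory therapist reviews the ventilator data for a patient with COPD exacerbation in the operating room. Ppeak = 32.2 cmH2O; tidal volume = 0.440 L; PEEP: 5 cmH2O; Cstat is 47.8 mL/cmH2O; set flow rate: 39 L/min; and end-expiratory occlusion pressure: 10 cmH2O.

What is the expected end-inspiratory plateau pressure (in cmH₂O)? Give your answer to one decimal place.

End-expiratory occlusion gives total PEEP = 10 cmH2O (intrinsic PEEP = 10 − 5 = 5). Use total PEEP for the elastic gradient.
Pplat = PEEPtotal + Vt / Cstat = 10 + 440 / 47.8 = 10 + 9.205 = 19.205 cmH2O.

19.2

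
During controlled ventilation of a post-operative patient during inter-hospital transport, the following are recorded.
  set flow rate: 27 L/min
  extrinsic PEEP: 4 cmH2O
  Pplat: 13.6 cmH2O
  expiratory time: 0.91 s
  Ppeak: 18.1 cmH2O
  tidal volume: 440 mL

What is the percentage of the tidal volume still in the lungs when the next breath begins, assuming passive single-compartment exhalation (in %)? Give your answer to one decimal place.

Flow: 27 L/min ÷ 60 = 0.45 L/s.
R = (PIP − Pplat)/V̇ = (18.1 − 13.6) / 0.45 = 4.5/0.45 = 10.0 cmH2O·s/L.
C = Vt/(Pplat − PEEP) = 440.0 / (13.6 − 4) = 440.0/9.6 = 45.833 mL/cmH2O.
τ = R × C = 10.0 × 0.04583 L/cmH2O = 0.4583 s.
Fraction remaining at end-expiration = e^(−Te/τ) = e^(−0.91/0.4583) = 0.1373 → 13.73%.

13.7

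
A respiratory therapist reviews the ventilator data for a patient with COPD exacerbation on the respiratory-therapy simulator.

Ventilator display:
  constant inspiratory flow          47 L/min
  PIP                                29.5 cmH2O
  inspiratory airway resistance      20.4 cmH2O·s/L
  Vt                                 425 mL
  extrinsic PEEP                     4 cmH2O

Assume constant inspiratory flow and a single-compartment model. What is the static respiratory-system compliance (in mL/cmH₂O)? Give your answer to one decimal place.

44.6

Flow: 47 L/min ÷ 60 = 0.7833 L/s.
Equation of motion (constant flow): PIP = Vt/C + R·V̇ + PEEP.
Vt/C = PIP − R·V̇ − PEEP = 29.5 − 20.4×0.7833 − 4 = 29.5 − 15.979 − 4 = 9.521 cmH2O.
C = Vt / 9.521 = 425 / 9.521 = 44.638 mL/cmH2O.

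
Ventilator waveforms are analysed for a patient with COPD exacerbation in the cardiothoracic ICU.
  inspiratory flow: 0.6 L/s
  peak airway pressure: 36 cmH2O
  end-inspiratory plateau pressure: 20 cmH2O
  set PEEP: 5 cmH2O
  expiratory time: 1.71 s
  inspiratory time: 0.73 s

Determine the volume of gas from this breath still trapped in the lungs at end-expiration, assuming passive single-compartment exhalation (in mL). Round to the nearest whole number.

Vt = flow × Ti = 0.6 L/s × 0.73 s × 1000 mL/L = 438.0 mL.
R = (PIP − Pplat)/V̇ = (36 − 20) / 0.6 = 16.0/0.6 = 26.667 cmH2O·s/L.
C = Vt/(Pplat − PEEP) = 438.0 / (20 − 5) = 438.0/15.0 = 29.2 mL/cmH2O.
τ = R × C = 26.667 × 0.0292 L/cmH2O = 0.7787 s.
Fraction remaining = e^(−Te/τ) = e^(−1.71/0.7787) = 0.1113.
Trapped volume = 438.0 × 0.1113 = 48.749 mL.

49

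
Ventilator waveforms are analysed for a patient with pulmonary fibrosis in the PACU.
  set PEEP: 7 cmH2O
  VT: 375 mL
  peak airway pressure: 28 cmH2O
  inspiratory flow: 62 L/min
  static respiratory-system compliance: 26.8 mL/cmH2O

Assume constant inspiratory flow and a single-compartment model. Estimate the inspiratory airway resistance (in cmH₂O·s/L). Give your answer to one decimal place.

Flow: 62 L/min ÷ 60 = 1.0333 L/s.
Equation of motion (constant flow): PIP = Vt/C + R·V̇ + PEEP.
R·V̇ = PIP − Vt/C − PEEP = 28 − 375/26.8 − 7 = 28 − 13.993 − 7 = 7.007 cmH2O.
R = 7.007 / 1.0333 = 6.781 cmH2O·s/L.

6.8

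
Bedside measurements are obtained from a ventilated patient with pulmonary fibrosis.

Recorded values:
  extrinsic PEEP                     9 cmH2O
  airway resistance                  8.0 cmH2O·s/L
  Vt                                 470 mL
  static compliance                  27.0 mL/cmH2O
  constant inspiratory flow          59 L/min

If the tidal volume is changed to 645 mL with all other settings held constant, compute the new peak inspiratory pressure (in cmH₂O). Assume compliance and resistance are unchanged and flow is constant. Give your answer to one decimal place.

Flow: 59 L/min ÷ 60 = 0.9833 L/s.
PIP = Vt/C + R·V̇ + PEEP (constant-flow equation of motion).
Only the elastic term changes: ΔPIP = ΔVt / C = (645 − 470) / 27.0 = 6.481 cmH2O.
Original PIP = 470/27.0 + 8.0×0.9833 + 9 = 34.274 cmH2O; new PIP = 34.274 + (6.481) = 40.755 cmH2O.

40.8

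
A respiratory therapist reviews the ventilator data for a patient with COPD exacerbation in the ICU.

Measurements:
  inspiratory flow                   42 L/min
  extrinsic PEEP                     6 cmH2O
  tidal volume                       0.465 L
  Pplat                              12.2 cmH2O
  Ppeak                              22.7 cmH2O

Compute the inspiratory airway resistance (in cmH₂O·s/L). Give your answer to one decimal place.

15.0

Flow: 42 L/min ÷ 60 = 0.7 L/s.
Raw = (PIP − Pplat) / flow = (22.7 − 12.2) / 0.7 = 10.5 / 0.7 = 15.0 cmH2O·s/L.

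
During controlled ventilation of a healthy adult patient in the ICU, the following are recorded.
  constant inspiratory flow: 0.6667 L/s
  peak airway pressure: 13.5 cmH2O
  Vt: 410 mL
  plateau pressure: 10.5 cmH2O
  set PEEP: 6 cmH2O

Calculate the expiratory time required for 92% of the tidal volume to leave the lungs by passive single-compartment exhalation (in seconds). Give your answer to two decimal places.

R = (PIP − Pplat)/V̇ = (13.5 − 10.5) / 0.6667 = 3.0/0.6667 = 4.5 cmH2O·s/L.
C = Vt/(Pplat − PEEP) = 410.0 / (10.5 − 6) = 410.0/4.5 = 91.111 mL/cmH2O.
τ = R × C = 4.5 × 0.09111 L/cmH2O = 0.41 s.
t = −τ·ln(1 − 0.92) = −0.41·ln(0.08) = 1.036 s.

1.04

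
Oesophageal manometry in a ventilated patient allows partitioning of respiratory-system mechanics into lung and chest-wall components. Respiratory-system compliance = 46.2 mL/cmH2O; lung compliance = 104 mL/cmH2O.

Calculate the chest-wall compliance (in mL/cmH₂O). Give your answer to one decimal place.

83.1

1/Ccw = 1/Crs − 1/CL.
1/Ccw = 1/46.2 − 1/104 = 0.01203.
Ccw = 83.126 mL/cmH2O.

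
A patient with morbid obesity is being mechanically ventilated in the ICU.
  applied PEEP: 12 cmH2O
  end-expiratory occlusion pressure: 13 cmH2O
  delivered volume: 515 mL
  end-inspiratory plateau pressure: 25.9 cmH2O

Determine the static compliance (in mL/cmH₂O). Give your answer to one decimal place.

39.9

End-expiratory occlusion gives total PEEP = 13 cmH2O (intrinsic PEEP = 13 − 12 = 1). Use total PEEP for the elastic gradient.
Cstat = Vt / (Pplat − PEEPtotal) = 515 / (25.9 − 13) = 515 / 12.9 = 39.922 mL/cmH2O.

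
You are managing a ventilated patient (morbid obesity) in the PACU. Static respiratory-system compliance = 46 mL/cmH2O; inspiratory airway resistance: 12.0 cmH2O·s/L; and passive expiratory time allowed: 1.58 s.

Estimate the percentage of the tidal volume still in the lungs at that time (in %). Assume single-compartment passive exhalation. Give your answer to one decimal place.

τ = R × C = 12.0 × 46 mL/cmH2O = 12.0 × 0.046 L/cmH2O = 0.552 s.
Passive exhalation: V(t)/V₀ = e^(−t/τ) = e^(−1.58/0.552) = 0.05714.
Fraction remaining = 0.05714 → 5.714%.

5.7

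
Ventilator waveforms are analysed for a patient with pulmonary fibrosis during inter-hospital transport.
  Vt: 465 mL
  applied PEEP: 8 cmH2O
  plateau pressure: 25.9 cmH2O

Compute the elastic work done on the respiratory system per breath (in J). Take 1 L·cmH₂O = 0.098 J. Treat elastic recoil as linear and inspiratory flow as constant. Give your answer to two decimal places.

Elastic work ≈ ½ × (Pplat − PEEP) × Vt = 0.5 × (25.9 − 8) × 0.465 L = 0.5 × 17.9 × 0.465 = 4.162 L·cmH2O.
× 0.098 J/(L·cmH2O) → 0.4079 J.

0.41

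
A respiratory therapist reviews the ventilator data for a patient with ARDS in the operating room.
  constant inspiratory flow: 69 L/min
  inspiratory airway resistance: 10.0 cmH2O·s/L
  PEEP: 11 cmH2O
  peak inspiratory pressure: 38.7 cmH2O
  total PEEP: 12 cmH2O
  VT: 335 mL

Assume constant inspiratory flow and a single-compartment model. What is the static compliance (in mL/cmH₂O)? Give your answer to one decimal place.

22.0

Flow: 69 L/min ÷ 60 = 1.15 L/s.
Total PEEP = 12 cmH2O (set 11 + intrinsic 1); this is the baseline alveolar pressure.
Equation of motion (constant flow): PIP = Vt/C + R·V̇ + PEEP.
Vt/C = PIP − R·V̇ − PEEP = 38.7 − 10.0×1.15 − 12 = 38.7 − 11.5 − 12 = 15.2 cmH2O.
C = Vt / 15.2 = 335 / 15.2 = 22.039 mL/cmH2O.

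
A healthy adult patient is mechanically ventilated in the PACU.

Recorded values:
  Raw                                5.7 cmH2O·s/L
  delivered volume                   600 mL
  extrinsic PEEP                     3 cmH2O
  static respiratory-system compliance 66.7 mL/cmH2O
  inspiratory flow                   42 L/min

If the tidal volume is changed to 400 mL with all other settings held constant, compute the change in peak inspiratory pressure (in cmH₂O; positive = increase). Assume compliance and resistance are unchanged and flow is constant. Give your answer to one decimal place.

PIP = Vt/C + R·V̇ + PEEP (constant-flow equation of motion).
Only the elastic term changes: ΔPIP = ΔVt / C = (400 − 600) / 66.7 = -2.999 cmH2O.

-3.0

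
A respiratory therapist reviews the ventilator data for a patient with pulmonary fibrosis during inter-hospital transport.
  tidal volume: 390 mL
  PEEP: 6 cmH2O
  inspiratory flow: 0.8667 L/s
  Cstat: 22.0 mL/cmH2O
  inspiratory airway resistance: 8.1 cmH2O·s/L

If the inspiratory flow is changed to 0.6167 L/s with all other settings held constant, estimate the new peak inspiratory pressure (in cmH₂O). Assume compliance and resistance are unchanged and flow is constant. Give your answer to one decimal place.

PIP = Vt/C + R·V̇ + PEEP (constant-flow equation of motion).
Only the resistive term changes: ΔPIP = R × ΔV̇ = 8.1 × (0.6167 − 0.8667) = 8.1 × -0.25 = -2.025 cmH2O.
Original PIP = 390/22.0 + 8.1×0.8667 + 6 = 30.748 cmH2O; new PIP = 30.748 + (-2.025) = 28.723 cmH2O.

28.7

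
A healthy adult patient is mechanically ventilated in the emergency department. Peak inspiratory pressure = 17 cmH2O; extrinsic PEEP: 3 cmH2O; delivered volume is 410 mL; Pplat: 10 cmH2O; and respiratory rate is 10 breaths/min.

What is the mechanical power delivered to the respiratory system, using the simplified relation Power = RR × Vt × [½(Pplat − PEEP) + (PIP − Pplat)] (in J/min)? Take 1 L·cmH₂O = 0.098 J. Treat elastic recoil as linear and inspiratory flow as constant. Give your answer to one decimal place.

Per-breath work = Vt × [½(Pplat−PEEP) + (PIP−Pplat)] = 0.410 × [0.5×7.0 + 7.0] = 0.410 × 10.5 = 4.305 L·cmH2O.
Power = 10 × 4.305 = 43.05 L·cmH2O/min.
× 0.098 J/(L·cmH2O) → 4.219 J/min.

4.2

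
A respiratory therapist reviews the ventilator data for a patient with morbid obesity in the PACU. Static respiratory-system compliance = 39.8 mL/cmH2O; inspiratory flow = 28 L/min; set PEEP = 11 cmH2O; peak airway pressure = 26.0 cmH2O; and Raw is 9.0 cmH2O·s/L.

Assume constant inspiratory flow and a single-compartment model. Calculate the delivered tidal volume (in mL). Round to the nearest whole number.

Flow: 28 L/min ÷ 60 = 0.4667 L/s.
Equation of motion (constant flow): PIP = Vt/C + R·V̇ + PEEP.
Vt/C = PIP − R·V̇ − PEEP = 26.0 − 4.2 − 11 = 10.8 cmH2O.
Vt = C × 10.8 = 39.8 × 10.8 = 429.84 mL.

430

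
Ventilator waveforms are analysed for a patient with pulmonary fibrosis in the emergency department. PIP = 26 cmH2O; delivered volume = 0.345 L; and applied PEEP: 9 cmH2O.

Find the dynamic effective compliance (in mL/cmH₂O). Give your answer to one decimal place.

Dynamic compliance = Vt / (PIP − PEEP) = 345 / (26 − 9) = 345 / 17.0 = 20.294 mL/cmH2O.

20.3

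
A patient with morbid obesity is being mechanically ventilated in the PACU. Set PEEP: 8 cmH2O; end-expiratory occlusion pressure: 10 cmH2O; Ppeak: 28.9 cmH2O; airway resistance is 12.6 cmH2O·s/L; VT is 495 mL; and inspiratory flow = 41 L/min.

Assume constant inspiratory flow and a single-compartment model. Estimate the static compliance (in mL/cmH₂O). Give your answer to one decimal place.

Flow: 41 L/min ÷ 60 = 0.6833 L/s.
Total PEEP = 10 cmH2O (set 8 + intrinsic 2); this is the baseline alveolar pressure.
Equation of motion (constant flow): PIP = Vt/C + R·V̇ + PEEP.
Vt/C = PIP − R·V̇ − PEEP = 28.9 − 12.6×0.6833 − 10 = 28.9 − 8.61 − 10 = 10.29 cmH2O.
C = Vt / 10.29 = 495 / 10.29 = 48.105 mL/cmH2O.

48.1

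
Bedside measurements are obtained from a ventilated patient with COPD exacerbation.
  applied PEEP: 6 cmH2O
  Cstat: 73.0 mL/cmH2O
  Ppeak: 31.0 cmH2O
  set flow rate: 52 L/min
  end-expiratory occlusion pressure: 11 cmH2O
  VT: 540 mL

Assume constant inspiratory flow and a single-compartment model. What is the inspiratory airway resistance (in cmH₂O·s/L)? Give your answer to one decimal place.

14.5

Flow: 52 L/min ÷ 60 = 0.8667 L/s.
Total PEEP = 11 cmH2O (set 6 + intrinsic 5); this is the baseline alveolar pressure.
Equation of motion (constant flow): PIP = Vt/C + R·V̇ + PEEP.
R·V̇ = PIP − Vt/C − PEEP = 31.0 − 540/73.0 − 11 = 31.0 − 7.397 − 11 = 12.603 cmH2O.
R = 12.603 / 0.8667 = 14.541 cmH2O·s/L.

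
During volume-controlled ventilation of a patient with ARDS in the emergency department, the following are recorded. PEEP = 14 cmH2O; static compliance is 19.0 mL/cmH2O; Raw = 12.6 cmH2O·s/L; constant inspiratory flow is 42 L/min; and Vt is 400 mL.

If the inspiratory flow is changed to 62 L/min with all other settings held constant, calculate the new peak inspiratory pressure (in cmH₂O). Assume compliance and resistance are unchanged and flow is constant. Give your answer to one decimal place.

48.1

Flow: 42 L/min ÷ 60 = 0.7 L/s.
New flow: 62 L/min ÷ 60 = 1.0333 L/s.
PIP = Vt/C + R·V̇ + PEEP (constant-flow equation of motion).
Only the resistive term changes: ΔPIP = R × ΔV̇ = 12.6 × (1.0333 − 0.7) = 12.6 × 0.3333 = 4.2 cmH2O.
Original PIP = 400/19.0 + 12.6×0.7 + 14 = 43.873 cmH2O; new PIP = 43.873 + (4.2) = 48.073 cmH2O.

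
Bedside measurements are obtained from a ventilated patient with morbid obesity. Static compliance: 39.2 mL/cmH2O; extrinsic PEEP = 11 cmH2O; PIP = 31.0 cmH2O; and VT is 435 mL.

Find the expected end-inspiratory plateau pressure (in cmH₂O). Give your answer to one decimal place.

Pplat = PEEP + Vt / Cstat = 11 + 435 / 39.2 = 11 + 11.097 = 22.097 cmH2O.

22.1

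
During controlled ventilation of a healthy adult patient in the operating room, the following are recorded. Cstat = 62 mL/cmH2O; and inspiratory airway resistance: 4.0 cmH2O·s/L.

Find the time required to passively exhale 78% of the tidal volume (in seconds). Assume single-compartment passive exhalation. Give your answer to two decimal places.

τ = R × C = 4.0 × 62 mL/cmH2O = 4.0 × 0.062 L/cmH2O = 0.248 s.
Exhaled fraction f = 1 − e^(−t/τ) → t = −τ·ln(1 − f) = −0.248·ln(0.22) = 0.3755 s.

0.38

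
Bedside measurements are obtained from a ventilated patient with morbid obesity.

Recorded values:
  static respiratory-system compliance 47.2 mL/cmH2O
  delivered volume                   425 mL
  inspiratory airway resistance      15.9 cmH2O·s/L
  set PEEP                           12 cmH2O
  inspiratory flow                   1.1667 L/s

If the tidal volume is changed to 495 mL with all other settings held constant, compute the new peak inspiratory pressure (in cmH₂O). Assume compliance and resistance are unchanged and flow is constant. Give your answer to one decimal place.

41.0

PIP = Vt/C + R·V̇ + PEEP (constant-flow equation of motion).
Only the elastic term changes: ΔPIP = ΔVt / C = (495 − 425) / 47.2 = 1.483 cmH2O.
Original PIP = 425/47.2 + 15.9×1.1667 + 12 = 39.555 cmH2O; new PIP = 39.555 + (1.483) = 41.038 cmH2O.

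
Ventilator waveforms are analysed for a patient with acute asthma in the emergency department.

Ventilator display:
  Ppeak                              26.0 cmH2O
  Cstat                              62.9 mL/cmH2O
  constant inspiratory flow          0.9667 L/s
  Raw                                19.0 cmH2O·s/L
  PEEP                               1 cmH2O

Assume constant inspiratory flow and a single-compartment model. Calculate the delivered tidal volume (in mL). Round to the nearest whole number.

417

Equation of motion (constant flow): PIP = Vt/C + R·V̇ + PEEP.
Vt/C = PIP − R·V̇ − PEEP = 26.0 − 18.367 − 1 = 6.633 cmH2O.
Vt = C × 6.633 = 62.9 × 6.633 = 417.22 mL.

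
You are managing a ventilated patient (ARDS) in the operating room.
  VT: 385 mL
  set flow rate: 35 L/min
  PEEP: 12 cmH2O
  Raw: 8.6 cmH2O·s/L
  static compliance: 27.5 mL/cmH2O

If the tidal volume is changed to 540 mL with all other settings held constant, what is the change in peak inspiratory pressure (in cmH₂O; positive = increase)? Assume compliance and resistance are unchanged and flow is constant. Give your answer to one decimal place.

5.6

PIP = Vt/C + R·V̇ + PEEP (constant-flow equation of motion).
Only the elastic term changes: ΔPIP = ΔVt / C = (540 − 385) / 27.5 = 5.636 cmH2O.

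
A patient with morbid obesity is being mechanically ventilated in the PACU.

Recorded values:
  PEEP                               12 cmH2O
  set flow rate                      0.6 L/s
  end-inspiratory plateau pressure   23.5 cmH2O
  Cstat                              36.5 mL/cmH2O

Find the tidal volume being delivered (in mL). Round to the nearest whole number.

420

Vt = Cstat × (Pplat − PEEP) = 36.5 × (23.5 − 12) = 36.5 × 11.5 = 419.75 mL.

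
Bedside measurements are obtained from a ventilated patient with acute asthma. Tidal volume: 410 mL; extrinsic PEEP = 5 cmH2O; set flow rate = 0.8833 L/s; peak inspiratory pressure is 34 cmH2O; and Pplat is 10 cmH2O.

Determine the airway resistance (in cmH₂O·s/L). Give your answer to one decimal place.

Raw = (PIP − Pplat) / flow = (34 − 10) / 0.8833 = 24.0 / 0.8833 = 27.171 cmH2O·s/L.

27.2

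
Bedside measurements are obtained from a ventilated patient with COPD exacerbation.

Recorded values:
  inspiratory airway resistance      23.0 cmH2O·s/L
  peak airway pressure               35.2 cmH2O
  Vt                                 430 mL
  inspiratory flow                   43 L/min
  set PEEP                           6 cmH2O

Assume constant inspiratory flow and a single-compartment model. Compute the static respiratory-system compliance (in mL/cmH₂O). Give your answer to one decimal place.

33.8

Flow: 43 L/min ÷ 60 = 0.7167 L/s.
Equation of motion (constant flow): PIP = Vt/C + R·V̇ + PEEP.
Vt/C = PIP − R·V̇ − PEEP = 35.2 − 23.0×0.7167 − 6 = 35.2 − 16.484 − 6 = 12.716 cmH2O.
C = Vt / 12.716 = 430 / 12.716 = 33.816 mL/cmH2O.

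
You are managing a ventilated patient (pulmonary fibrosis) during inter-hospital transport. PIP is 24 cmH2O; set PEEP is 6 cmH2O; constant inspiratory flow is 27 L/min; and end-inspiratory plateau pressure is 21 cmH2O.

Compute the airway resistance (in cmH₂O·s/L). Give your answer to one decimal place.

6.7

Flow: 27 L/min ÷ 60 = 0.45 L/s.
Raw = (PIP − Pplat) / flow = (24 − 21) / 0.45 = 3.0 / 0.45 = 6.667 cmH2O·s/L.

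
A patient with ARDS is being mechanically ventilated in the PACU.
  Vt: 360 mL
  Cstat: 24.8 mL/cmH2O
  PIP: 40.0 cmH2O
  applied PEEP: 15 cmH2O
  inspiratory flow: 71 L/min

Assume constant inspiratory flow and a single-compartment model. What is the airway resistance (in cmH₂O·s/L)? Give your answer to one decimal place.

Flow: 71 L/min ÷ 60 = 1.1833 L/s.
Equation of motion (constant flow): PIP = Vt/C + R·V̇ + PEEP.
R·V̇ = PIP − Vt/C − PEEP = 40.0 − 360/24.8 − 15 = 40.0 − 14.516 − 15 = 10.484 cmH2O.
R = 10.484 / 1.1833 = 8.86 cmH2O·s/L.

8.9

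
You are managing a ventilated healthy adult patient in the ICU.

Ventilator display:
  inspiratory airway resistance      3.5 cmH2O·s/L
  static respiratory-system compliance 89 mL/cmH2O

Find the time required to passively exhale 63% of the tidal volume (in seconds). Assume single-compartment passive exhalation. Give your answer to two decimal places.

0.31

τ = R × C = 3.5 × 89 mL/cmH2O = 3.5 × 0.089 L/cmH2O = 0.3115 s.
Exhaled fraction f = 1 − e^(−t/τ) → t = −τ·ln(1 − f) = −0.3115·ln(0.37) = 0.3097 s.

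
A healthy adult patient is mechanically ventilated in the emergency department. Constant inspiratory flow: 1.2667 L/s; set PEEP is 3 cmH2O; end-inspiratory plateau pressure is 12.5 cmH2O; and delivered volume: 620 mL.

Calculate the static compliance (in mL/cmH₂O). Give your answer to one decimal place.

Cstat = Vt / (Pplat − PEEP) = 620 / (12.5 − 3) = 620 / 9.5 = 65.263 mL/cmH2O.

65.3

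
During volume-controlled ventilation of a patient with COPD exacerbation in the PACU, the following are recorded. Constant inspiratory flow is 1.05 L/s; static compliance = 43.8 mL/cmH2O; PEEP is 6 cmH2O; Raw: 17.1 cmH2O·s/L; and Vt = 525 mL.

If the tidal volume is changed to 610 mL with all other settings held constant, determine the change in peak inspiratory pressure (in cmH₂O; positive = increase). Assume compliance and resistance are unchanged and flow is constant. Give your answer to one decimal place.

PIP = Vt/C + R·V̇ + PEEP (constant-flow equation of motion).
Only the elastic term changes: ΔPIP = ΔVt / C = (610 − 525) / 43.8 = 1.941 cmH2O.

1.9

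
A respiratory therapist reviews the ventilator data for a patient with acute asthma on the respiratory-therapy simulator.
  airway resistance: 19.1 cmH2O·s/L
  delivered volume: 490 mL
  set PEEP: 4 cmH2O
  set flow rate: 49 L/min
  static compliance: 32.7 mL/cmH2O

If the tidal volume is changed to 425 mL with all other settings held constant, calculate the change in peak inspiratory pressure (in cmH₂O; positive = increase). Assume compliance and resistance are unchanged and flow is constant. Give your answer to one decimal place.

PIP = Vt/C + R·V̇ + PEEP (constant-flow equation of motion).
Only the elastic term changes: ΔPIP = ΔVt / C = (425 − 490) / 32.7 = -1.988 cmH2O.

-2.0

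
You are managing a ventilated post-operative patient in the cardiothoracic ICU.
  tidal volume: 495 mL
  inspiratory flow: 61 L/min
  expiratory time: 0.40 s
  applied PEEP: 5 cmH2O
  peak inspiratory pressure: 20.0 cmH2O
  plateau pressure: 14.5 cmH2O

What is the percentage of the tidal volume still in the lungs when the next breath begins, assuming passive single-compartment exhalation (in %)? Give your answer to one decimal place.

Flow: 61 L/min ÷ 60 = 1.0167 L/s.
R = (PIP − Pplat)/V̇ = (20.0 − 14.5) / 1.0167 = 5.5/1.0167 = 5.41 cmH2O·s/L.
C = Vt/(Pplat − PEEP) = 495.0 / (14.5 − 5) = 495.0/9.5 = 52.105 mL/cmH2O.
τ = R × C = 5.41 × 0.05211 L/cmH2O = 0.2819 s.
Fraction remaining at end-expiration = e^(−Te/τ) = e^(−0.40/0.2819) = 0.242 → 24.2%.

24.2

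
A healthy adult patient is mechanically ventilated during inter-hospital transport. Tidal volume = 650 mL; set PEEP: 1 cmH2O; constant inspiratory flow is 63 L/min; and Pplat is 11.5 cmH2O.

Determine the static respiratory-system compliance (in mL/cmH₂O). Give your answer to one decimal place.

61.9

Cstat = Vt / (Pplat − PEEP) = 650 / (11.5 − 1) = 650 / 10.5 = 61.905 mL/cmH2O.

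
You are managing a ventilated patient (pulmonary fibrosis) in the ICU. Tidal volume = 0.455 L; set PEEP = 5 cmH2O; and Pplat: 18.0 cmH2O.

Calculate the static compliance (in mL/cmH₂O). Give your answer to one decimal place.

35.0

Cstat = Vt / (Pplat − PEEP) = 455 / (18.0 − 5) = 455 / 13.0 = 35.0 mL/cmH2O.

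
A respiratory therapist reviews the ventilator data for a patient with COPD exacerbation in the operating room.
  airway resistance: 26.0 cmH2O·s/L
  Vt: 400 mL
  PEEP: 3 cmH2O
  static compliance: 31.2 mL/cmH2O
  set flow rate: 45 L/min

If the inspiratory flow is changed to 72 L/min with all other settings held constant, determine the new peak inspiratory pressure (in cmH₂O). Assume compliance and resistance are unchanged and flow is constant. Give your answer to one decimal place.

47.0

Flow: 45 L/min ÷ 60 = 0.75 L/s.
New flow: 72 L/min ÷ 60 = 1.2 L/s.
PIP = Vt/C + R·V̇ + PEEP (constant-flow equation of motion).
Only the resistive term changes: ΔPIP = R × ΔV̇ = 26.0 × (1.2 − 0.75) = 26.0 × 0.45 = 11.7 cmH2O.
Original PIP = 400/31.2 + 26.0×0.75 + 3 = 35.321 cmH2O; new PIP = 35.321 + (11.7) = 47.021 cmH2O.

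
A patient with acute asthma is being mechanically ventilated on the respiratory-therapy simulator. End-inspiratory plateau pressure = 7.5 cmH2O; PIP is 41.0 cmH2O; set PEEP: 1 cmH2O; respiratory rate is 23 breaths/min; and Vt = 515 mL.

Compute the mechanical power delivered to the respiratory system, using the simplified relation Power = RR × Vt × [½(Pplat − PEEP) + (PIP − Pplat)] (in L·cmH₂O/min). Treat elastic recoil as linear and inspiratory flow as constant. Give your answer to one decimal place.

435.3

Per-breath work = Vt × [½(Pplat−PEEP) + (PIP−Pplat)] = 0.515 × [0.5×6.5 + 33.5] = 0.515 × 36.75 = 18.926 L·cmH2O.
Power = 23 × 18.926 = 435.3 L·cmH2O/min.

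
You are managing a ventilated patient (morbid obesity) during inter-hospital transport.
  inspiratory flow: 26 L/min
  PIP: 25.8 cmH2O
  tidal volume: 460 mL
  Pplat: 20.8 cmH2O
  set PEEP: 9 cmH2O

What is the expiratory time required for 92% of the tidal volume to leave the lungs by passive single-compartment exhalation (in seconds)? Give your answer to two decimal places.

1.14

Flow: 26 L/min ÷ 60 = 0.4333 L/s.
R = (PIP − Pplat)/V̇ = (25.8 − 20.8) / 0.4333 = 5.0/0.4333 = 11.539 cmH2O·s/L.
C = Vt/(Pplat − PEEP) = 460.0 / (20.8 − 9) = 460.0/11.8 = 38.983 mL/cmH2O.
τ = R × C = 11.539 × 0.03898 L/cmH2O = 0.4498 s.
t = −τ·ln(1 − 0.92) = −0.4498·ln(0.08) = 1.136 s.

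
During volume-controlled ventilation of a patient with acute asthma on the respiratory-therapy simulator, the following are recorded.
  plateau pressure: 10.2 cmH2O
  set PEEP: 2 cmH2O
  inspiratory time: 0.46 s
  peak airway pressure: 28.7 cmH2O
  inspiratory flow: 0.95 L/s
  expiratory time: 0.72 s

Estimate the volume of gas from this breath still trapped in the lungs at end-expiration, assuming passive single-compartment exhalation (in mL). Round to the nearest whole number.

Vt = flow × Ti = 0.95 L/s × 0.46 s × 1000 mL/L = 437.0 mL.
R = (PIP − Pplat)/V̇ = (28.7 − 10.2) / 0.95 = 18.5/0.95 = 19.474 cmH2O·s/L.
C = Vt/(Pplat − PEEP) = 437.0 / (10.2 − 2) = 437.0/8.2 = 53.293 mL/cmH2O.
τ = R × C = 19.474 × 0.05329 L/cmH2O = 1.038 s.
Fraction remaining = e^(−Te/τ) = e^(−0.72/1.038) = 0.4998.
Trapped volume = 437.0 × 0.4998 = 218.41 mL.

218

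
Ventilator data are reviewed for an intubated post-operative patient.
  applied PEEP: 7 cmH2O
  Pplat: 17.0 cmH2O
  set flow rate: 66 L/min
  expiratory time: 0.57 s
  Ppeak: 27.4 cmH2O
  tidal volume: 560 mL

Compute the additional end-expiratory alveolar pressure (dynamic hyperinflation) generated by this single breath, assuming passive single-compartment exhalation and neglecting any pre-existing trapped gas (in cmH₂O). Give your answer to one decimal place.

3.4

Flow: 66 L/min ÷ 60 = 1.1 L/s.
R = (PIP − Pplat)/V̇ = (27.4 − 17.0) / 1.1 = 10.4/1.1 = 9.455 cmH2O·s/L.
C = Vt/(Pplat − PEEP) = 560.0 / (17.0 − 7) = 560.0/10.0 = 56.0 mL/cmH2O.
τ = R × C = 9.455 × 0.056 L/cmH2O = 0.5295 s.
Fraction remaining = e^(−Te/τ) = e^(−0.57/0.5295) = 0.3408; trapped volume = 560.0 × 0.3408 = 190.85 mL.
Additional alveolar pressure from trapping ≈ V_trapped / C = 190.85 / 56.0 = 3.408 cmH2O.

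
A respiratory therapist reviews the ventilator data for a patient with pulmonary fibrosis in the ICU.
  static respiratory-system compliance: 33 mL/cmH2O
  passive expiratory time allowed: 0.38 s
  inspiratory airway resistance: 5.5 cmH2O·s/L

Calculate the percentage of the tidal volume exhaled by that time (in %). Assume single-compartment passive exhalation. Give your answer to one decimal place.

τ = R × C = 5.5 × 33 mL/cmH2O = 5.5 × 0.033 L/cmH2O = 0.1815 s.
Passive exhalation: V(t)/V₀ = e^(−t/τ) = e^(−0.38/0.1815) = 0.1232.
Fraction exhaled = 1 − 0.1232 = 0.8768 → 87.68%.

87.7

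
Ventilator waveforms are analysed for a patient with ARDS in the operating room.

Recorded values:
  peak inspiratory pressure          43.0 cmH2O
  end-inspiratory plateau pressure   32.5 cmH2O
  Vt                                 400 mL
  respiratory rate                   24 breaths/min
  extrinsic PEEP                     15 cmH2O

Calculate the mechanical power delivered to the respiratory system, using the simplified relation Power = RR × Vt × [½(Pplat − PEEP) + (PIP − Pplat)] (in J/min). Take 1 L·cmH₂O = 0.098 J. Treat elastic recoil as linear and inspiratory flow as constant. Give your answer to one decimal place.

18.1

Per-breath work = Vt × [½(Pplat−PEEP) + (PIP−Pplat)] = 0.400 × [0.5×17.5 + 10.5] = 0.400 × 19.25 = 7.7 L·cmH2O.
Power = 24 × 7.7 = 184.8 L·cmH2O/min.
× 0.098 J/(L·cmH2O) → 18.11 J/min.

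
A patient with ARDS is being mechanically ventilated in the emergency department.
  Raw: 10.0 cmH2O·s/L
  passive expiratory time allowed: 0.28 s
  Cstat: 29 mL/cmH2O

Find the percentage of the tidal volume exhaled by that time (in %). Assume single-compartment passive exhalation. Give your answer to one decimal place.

61.9

τ = R × C = 10.0 × 29 mL/cmH2O = 10.0 × 0.029 L/cmH2O = 0.29 s.
Passive exhalation: V(t)/V₀ = e^(−t/τ) = e^(−0.28/0.29) = 0.3808.
Fraction exhaled = 1 − 0.3808 = 0.6192 → 61.92%.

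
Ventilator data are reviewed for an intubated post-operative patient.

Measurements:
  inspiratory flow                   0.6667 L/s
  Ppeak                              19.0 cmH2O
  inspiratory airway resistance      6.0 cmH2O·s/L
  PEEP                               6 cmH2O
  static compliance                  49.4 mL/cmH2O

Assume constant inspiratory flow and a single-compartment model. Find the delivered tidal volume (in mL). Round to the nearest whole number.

Equation of motion (constant flow): PIP = Vt/C + R·V̇ + PEEP.
Vt/C = PIP − R·V̇ − PEEP = 19.0 − 4.0 − 6 = 9.0 cmH2O.
Vt = C × 9.0 = 49.4 × 9.0 = 444.6 mL.

445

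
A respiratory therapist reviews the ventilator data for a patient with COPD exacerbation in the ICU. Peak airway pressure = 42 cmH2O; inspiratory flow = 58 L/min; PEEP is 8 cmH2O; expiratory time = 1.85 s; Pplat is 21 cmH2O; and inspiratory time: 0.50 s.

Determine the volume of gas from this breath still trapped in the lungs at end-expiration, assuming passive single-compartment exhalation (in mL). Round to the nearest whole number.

Flow: 58 L/min ÷ 60 = 0.9667 L/s.
Vt = flow × Ti = 0.9667 L/s × 0.50 s × 1000 mL/L = 483.35 mL.
R = (PIP − Pplat)/V̇ = (42 − 21) / 0.9667 = 21.0/0.9667 = 21.723 cmH2O·s/L.
C = Vt/(Pplat − PEEP) = 483.35 / (21 − 8) = 483.35/13.0 = 37.181 mL/cmH2O.
τ = R × C = 21.723 × 0.03718 L/cmH2O = 0.8077 s.
Fraction remaining = e^(−Te/τ) = e^(−1.85/0.8077) = 0.1012.
Trapped volume = 483.35 × 0.1012 = 48.915 mL.

49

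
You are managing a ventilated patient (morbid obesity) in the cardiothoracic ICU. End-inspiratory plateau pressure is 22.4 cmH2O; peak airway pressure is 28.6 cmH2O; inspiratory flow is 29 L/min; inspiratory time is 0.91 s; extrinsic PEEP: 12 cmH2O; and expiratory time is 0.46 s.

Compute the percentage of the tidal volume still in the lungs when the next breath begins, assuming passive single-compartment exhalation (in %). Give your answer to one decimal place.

Flow: 29 L/min ÷ 60 = 0.4833 L/s.
Vt = flow × Ti = 0.4833 L/s × 0.91 s × 1000 mL/L = 439.8 mL.
R = (PIP − Pplat)/V̇ = (28.6 − 22.4) / 0.4833 = 6.2/0.4833 = 12.828 cmH2O·s/L.
C = Vt/(Pplat − PEEP) = 439.8 / (22.4 − 12) = 439.8/10.4 = 42.288 mL/cmH2O.
τ = R × C = 12.828 × 0.04229 L/cmH2O = 0.5425 s.
Fraction remaining at end-expiration = e^(−Te/τ) = e^(−0.46/0.5425) = 0.4283 → 42.83%.

42.8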